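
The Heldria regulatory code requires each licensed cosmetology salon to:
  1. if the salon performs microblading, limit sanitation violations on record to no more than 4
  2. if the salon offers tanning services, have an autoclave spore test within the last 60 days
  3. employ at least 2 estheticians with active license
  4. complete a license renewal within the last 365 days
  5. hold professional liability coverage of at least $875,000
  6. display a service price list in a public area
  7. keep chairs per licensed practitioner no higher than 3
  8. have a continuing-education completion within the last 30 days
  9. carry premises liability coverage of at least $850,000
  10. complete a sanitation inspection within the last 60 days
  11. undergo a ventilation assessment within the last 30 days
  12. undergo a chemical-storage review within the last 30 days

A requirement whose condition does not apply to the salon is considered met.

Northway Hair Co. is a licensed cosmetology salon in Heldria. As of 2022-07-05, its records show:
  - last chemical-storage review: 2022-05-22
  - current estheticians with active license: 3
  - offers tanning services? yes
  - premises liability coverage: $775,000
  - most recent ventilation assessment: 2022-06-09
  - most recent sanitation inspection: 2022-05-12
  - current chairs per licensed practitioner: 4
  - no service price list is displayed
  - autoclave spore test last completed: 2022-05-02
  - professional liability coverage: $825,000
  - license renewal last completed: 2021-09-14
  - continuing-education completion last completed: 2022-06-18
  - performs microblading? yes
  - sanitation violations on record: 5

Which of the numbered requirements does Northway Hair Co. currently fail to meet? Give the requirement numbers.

1. condition 'performs microblading' holds; sanitation violations on record 5 > 4 → not met
2. condition 'offers tanning services' holds; autoclave spore test 64 days ago vs limit 60 → not met
3. estheticians with active license 3 ≥ 2 → met
4. license renewal 294 days ago vs limit 365 → met
5. professional liability coverage $825,000 < $875,000 → not met
6. service price list absent → not met
7. chairs per licensed practitioner 4 > 3 → not met
8. continuing-education completion 17 days ago vs limit 30 → met
9. premises liability coverage $775,000 < $850,000 → not met
10. sanitation inspection 54 days ago vs limit 60 → met
11. ventilation assessment 26 days ago vs limit 30 → met
12. chemical-storage review 44 days ago vs limit 30 → not met
Not met: 1, 2, 5, 6, 7, 9, 12

1, 2, 5, 6, 7, 9, 12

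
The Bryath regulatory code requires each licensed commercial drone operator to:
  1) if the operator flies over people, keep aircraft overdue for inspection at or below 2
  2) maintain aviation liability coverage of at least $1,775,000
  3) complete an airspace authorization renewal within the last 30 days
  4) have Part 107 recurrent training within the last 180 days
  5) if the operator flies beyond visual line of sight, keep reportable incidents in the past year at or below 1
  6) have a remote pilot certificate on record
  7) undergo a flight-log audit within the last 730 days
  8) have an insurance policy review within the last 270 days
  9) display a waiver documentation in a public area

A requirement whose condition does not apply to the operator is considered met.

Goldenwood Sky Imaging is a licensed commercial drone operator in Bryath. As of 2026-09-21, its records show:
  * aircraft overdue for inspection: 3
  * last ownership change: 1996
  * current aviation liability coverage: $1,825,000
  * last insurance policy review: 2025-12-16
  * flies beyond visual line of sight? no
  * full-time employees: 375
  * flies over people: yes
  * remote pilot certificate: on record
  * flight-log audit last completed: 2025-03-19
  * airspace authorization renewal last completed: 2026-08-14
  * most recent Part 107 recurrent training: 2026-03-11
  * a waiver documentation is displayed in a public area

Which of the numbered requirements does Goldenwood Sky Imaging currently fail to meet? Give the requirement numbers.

1, 3, 4, 8

1. condition 'flies over people' holds; aircraft overdue for inspection 3 > 2 → not met
2. aviation liability coverage $1,825,000 ≥ $1,775,000 → met
3. airspace authorization renewal 38 days ago vs limit 30 → not met
4. Part 107 recurrent training 194 days ago vs limit 180 → not met
5. condition 'flies beyond visual line of sight' does not hold → requirement n/a → met
6. remote pilot certificate present → met
7. flight-log audit 551 days ago vs limit 730 → met
8. insurance policy review 279 days ago vs limit 270 → not met
9. waiver documentation present → met
Not met: 1, 3, 4, 8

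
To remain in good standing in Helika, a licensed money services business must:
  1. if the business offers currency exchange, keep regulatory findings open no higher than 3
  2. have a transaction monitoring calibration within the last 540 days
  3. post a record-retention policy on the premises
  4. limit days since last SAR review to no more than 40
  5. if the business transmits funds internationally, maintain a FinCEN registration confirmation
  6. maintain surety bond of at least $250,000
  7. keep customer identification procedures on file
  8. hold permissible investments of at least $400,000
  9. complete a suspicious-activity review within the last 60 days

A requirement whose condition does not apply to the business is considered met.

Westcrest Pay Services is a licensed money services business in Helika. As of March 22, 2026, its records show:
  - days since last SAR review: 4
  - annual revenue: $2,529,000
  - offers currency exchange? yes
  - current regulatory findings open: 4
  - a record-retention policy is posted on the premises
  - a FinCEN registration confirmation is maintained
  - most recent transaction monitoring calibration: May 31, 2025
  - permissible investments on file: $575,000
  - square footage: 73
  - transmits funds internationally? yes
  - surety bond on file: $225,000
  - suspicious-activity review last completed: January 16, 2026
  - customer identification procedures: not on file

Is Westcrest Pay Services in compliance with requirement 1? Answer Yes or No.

1. condition 'offers currency exchange' holds; regulatory findings open 4 > 3 → not met

No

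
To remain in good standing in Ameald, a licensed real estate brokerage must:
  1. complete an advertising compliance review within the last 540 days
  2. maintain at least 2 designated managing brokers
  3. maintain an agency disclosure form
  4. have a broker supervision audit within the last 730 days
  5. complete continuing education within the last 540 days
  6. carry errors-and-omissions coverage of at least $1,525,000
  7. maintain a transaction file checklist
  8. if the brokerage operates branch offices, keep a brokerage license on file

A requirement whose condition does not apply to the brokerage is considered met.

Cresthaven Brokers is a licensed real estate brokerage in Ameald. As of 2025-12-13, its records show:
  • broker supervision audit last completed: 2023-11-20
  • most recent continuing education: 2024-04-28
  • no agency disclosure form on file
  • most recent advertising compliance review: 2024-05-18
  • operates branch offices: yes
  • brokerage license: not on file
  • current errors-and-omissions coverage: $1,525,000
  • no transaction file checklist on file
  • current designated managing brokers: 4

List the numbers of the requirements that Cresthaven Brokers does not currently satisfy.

1. advertising compliance review 574 days ago vs limit 540 → not met
2. designated managing brokers 4 ≥ 2 → met
3. agency disclosure form absent → not met
4. broker supervision audit 754 days ago vs limit 730 → not met
5. continuing education 594 days ago vs limit 540 → not met
6. errors-and-omissions coverage $1,525,000 ≥ $1,525,000 → met
7. transaction file checklist absent → not met
8. condition 'operates branch offices' holds; brokerage license absent → not met
Not met: 1, 3, 4, 5, 7, 8

1, 3, 4, 5, 7, 8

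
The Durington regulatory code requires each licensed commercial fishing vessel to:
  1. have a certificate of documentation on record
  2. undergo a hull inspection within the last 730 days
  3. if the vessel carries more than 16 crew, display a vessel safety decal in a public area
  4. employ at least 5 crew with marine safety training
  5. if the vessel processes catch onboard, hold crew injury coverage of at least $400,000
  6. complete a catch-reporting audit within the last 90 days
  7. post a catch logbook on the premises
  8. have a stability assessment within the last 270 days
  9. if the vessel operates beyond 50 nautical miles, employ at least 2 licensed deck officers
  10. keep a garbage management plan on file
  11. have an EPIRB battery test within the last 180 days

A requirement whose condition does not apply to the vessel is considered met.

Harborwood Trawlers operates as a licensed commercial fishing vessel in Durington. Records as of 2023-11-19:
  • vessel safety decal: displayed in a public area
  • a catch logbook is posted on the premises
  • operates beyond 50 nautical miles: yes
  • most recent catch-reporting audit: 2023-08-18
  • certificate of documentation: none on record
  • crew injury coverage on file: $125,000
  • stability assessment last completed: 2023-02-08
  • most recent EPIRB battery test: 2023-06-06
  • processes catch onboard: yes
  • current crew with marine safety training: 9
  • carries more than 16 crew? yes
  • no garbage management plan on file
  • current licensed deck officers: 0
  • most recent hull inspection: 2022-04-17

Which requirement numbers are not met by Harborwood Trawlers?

1, 5, 6, 8, 9, 10

1. certificate of documentation absent → not met
2. hull inspection 581 days ago vs limit 730 → met
3. condition 'carries more than 16 crew' holds; vessel safety decal present → met
4. crew with marine safety training 9 ≥ 5 → met
5. condition 'processes catch onboard' holds; crew injury coverage $125,000 < $400,000 → not met
6. catch-reporting audit 93 days ago vs limit 90 → not met
7. catch logbook present → met
8. stability assessment 284 days ago vs limit 270 → not met
9. condition 'operates beyond 50 nautical miles' holds; licensed deck officers 0 < 2 → not met
10. garbage management plan absent → not met
11. EPIRB battery test 166 days ago vs limit 180 → met
Not met: 1, 5, 6, 8, 9, 10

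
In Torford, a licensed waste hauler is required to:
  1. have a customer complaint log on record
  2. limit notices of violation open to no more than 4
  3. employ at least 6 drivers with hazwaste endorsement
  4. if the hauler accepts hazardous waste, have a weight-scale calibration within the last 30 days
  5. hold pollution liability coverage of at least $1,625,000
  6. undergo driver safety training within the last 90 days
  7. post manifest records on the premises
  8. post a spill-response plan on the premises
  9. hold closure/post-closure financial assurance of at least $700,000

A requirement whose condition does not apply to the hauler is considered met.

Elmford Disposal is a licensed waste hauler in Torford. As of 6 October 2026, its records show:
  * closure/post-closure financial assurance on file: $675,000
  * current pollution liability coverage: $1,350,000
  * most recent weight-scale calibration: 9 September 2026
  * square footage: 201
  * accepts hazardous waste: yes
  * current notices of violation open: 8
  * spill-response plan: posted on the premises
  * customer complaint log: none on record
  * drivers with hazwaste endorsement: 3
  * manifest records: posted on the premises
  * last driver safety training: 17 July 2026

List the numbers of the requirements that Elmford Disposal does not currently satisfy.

1, 2, 3, 5, 9

1. customer complaint log absent → not met
2. notices of violation open 8 > 4 → not met
3. drivers with hazwaste endorsement 3 < 6 → not met
4. condition 'accepts hazardous waste' holds; weight-scale calibration 27 days ago vs limit 30 → met
5. pollution liability coverage $1,350,000 < $1,625,000 → not met
6. driver safety training 81 days ago vs limit 90 → met
7. manifest records present → met
8. spill-response plan present → met
9. closure/post-closure financial assurance $675,000 < $700,000 → not met
Not met: 1, 2, 3, 5, 9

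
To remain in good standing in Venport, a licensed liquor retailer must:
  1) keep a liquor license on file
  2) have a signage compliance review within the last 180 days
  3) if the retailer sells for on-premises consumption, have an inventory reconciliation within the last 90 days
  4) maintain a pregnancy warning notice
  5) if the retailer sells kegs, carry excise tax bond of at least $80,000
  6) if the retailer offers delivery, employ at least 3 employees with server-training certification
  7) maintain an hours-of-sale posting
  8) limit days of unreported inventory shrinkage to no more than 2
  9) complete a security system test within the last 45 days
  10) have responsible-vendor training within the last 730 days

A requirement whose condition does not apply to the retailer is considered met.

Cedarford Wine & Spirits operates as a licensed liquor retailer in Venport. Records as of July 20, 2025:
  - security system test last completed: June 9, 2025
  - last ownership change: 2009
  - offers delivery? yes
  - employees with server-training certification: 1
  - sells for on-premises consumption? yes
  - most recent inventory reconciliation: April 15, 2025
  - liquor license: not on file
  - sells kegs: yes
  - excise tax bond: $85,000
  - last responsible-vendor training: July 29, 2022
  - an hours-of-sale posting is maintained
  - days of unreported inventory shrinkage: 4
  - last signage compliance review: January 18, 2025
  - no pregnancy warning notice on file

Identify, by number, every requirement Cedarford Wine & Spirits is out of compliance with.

1. liquor license absent → not met
2. signage compliance review 183 days ago vs limit 180 → not met
3. condition 'sells for on-premises consumption' holds; inventory reconciliation 96 days ago vs limit 90 → not met
4. pregnancy warning notice absent → not met
5. condition 'sells kegs' holds; excise tax bond $85,000 ≥ $80,000 → met
6. condition 'offers delivery' holds; employees with server-training certification 1 < 3 → not met
7. hours-of-sale posting present → met
8. days of unreported inventory shrinkage 4 > 2 → not met
9. security system test 41 days ago vs limit 45 → met
10. responsible-vendor training 1087 days ago vs limit 730 → not met
Not met: 1, 2, 3, 4, 6, 8, 10

1, 2, 3, 4, 6, 8, 10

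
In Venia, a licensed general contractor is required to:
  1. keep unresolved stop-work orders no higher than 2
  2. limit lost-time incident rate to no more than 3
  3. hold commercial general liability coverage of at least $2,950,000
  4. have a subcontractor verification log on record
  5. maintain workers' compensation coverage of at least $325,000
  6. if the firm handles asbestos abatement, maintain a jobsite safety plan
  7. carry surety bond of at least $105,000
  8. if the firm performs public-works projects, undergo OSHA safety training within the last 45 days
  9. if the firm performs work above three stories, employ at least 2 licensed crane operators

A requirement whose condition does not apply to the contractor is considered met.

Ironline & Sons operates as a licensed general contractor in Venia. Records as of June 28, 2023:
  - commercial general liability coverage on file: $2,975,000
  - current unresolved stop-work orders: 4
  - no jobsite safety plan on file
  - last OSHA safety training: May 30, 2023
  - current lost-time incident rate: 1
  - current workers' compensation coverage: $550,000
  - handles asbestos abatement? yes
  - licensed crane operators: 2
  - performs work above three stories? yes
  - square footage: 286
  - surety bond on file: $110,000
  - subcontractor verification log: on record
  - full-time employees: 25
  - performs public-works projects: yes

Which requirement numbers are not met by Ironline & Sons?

1. unresolved stop-work orders 4 > 2 → not met
2. lost-time incident rate 1 ≤ 3 → met
3. commercial general liability coverage $2,975,000 ≥ $2,950,000 → met
4. subcontractor verification log present → met
5. workers' compensation coverage $550,000 ≥ $325,000 → met
6. condition 'handles asbestos abatement' holds; jobsite safety plan absent → not met
7. surety bond $110,000 ≥ $105,000 → met
8. condition 'performs public-works projects' holds; OSHA safety training 29 days ago vs limit 45 → met
9. condition 'performs work above three stories' holds; licensed crane operators 2 ≥ 2 → met
Not met: 1, 6

1, 6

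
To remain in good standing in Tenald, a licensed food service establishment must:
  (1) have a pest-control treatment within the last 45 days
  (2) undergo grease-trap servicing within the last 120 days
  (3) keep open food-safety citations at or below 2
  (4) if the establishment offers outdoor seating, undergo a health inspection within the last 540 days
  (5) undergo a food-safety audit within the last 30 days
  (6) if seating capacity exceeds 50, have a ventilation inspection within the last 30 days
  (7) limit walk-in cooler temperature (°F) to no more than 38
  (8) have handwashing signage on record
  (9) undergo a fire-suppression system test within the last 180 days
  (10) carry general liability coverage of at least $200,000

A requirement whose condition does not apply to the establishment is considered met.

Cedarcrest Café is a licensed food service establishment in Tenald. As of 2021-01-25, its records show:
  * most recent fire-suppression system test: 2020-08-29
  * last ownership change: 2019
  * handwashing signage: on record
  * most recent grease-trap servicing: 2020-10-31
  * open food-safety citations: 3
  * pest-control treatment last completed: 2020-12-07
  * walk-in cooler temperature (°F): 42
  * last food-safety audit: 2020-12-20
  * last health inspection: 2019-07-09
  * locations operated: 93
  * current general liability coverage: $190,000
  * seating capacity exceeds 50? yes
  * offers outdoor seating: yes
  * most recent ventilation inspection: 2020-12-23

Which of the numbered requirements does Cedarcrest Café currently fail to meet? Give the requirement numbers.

1. pest-control treatment 49 days ago vs limit 45 → not met
2. grease-trap servicing 86 days ago vs limit 120 → met
3. open food-safety citations 3 > 2 → not met
4. condition 'offers outdoor seating' holds; health inspection 566 days ago vs limit 540 → not met
5. food-safety audit 36 days ago vs limit 30 → not met
6. condition 'seating capacity exceeds 50' holds; ventilation inspection 33 days ago vs limit 30 → not met
7. walk-in cooler temperature (°F) 42 > 38 → not met
8. handwashing signage present → met
9. fire-suppression system test 149 days ago vs limit 180 → met
10. general liability coverage $190,000 < $200,000 → not met
Not met: 1, 3, 4, 5, 6, 7, 10

1, 3, 4, 5, 6, 7, 10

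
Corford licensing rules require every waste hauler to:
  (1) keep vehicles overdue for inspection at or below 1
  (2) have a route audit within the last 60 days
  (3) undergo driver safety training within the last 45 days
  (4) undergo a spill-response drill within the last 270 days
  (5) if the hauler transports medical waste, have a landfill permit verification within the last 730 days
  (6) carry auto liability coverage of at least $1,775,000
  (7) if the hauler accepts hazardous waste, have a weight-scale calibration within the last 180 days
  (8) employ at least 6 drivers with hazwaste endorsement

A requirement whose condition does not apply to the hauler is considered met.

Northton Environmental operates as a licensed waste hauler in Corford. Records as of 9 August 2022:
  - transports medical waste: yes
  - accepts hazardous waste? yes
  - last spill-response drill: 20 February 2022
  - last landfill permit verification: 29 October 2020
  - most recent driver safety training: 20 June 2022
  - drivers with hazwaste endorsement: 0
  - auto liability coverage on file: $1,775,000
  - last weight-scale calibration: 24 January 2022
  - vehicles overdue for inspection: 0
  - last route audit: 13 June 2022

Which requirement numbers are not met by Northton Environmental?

3, 7, 8

1. vehicles overdue for inspection 0 ≤ 1 → met
2. route audit 57 days ago vs limit 60 → met
3. driver safety training 50 days ago vs limit 45 → not met
4. spill-response drill 170 days ago vs limit 270 → met
5. condition 'transports medical waste' holds; landfill permit verification 649 days ago vs limit 730 → met
6. auto liability coverage $1,775,000 ≥ $1,775,000 → met
7. condition 'accepts hazardous waste' holds; weight-scale calibration 197 days ago vs limit 180 → not met
8. drivers with hazwaste endorsement 0 < 6 → not met
Not met: 3, 7, 8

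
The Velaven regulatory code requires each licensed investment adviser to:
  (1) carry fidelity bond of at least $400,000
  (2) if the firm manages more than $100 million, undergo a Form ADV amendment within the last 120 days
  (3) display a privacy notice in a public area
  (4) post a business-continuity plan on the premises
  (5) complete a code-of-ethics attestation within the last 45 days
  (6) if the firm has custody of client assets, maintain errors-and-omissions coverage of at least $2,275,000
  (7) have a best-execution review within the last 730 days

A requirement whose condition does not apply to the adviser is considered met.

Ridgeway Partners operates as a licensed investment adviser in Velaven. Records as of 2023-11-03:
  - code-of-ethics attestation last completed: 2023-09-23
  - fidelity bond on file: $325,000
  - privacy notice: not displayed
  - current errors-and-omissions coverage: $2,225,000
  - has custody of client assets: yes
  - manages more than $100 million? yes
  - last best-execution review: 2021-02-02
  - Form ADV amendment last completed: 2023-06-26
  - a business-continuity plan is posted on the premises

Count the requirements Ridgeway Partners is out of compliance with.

5

1. fidelity bond $325,000 < $400,000 → not met
2. condition 'manages more than $100 million' holds; Form ADV amendment 130 days ago vs limit 120 → not met
3. privacy notice absent → not met
4. business-continuity plan present → met
5. code-of-ethics attestation 41 days ago vs limit 45 → met
6. condition 'has custody of client assets' holds; errors-and-omissions coverage $2,225,000 < $2,275,000 → not met
7. best-execution review 1004 days ago vs limit 730 → not met
Not met: 5 of 7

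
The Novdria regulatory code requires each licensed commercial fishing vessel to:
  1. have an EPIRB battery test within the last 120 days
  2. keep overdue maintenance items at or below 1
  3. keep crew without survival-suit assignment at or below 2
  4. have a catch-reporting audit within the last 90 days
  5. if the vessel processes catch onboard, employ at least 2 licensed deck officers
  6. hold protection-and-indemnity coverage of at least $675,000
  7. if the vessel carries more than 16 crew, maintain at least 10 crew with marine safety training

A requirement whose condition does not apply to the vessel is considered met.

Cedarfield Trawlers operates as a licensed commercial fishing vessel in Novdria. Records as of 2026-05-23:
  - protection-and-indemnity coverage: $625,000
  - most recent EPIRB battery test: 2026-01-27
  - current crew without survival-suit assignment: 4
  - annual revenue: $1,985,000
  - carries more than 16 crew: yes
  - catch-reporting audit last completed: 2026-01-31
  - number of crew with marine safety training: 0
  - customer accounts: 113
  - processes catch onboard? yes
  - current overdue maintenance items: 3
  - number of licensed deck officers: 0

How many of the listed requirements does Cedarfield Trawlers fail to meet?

1. EPIRB battery test 116 days ago vs limit 120 → met
2. overdue maintenance items 3 > 1 → not met
3. crew without survival-suit assignment 4 > 2 → not met
4. catch-reporting audit 112 days ago vs limit 90 → not met
5. condition 'processes catch onboard' holds; licensed deck officers 0 < 2 → not met
6. protection-and-indemnity coverage $625,000 < $675,000 → not met
7. condition 'carries more than 16 crew' holds; crew with marine safety training 0 < 10 → not met
Not met: 6 of 7

6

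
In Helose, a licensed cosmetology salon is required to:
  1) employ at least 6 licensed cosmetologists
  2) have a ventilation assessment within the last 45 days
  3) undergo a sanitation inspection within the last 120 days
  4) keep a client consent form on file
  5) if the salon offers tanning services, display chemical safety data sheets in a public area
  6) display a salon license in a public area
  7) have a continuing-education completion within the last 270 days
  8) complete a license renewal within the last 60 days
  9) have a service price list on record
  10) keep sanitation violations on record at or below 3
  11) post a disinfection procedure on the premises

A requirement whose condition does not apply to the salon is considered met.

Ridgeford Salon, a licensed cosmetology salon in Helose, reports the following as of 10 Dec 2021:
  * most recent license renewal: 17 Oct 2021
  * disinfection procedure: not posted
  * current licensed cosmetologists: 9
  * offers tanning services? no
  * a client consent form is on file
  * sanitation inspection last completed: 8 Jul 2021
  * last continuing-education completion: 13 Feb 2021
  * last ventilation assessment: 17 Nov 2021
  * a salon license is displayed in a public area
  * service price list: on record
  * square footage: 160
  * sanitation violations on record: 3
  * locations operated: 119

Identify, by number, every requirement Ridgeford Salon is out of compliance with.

3, 7, 11

1. licensed cosmetologists 9 ≥ 6 → met
2. ventilation assessment 23 days ago vs limit 45 → met
3. sanitation inspection 155 days ago vs limit 120 → not met
4. client consent form present → met
5. condition 'offers tanning services' does not hold → requirement n/a → met
6. salon license present → met
7. continuing-education completion 300 days ago vs limit 270 → not met
8. license renewal 54 days ago vs limit 60 → met
9. service price list present → met
10. sanitation violations on record 3 ≤ 3 → met
11. disinfection procedure absent → not met
Not met: 3, 7, 11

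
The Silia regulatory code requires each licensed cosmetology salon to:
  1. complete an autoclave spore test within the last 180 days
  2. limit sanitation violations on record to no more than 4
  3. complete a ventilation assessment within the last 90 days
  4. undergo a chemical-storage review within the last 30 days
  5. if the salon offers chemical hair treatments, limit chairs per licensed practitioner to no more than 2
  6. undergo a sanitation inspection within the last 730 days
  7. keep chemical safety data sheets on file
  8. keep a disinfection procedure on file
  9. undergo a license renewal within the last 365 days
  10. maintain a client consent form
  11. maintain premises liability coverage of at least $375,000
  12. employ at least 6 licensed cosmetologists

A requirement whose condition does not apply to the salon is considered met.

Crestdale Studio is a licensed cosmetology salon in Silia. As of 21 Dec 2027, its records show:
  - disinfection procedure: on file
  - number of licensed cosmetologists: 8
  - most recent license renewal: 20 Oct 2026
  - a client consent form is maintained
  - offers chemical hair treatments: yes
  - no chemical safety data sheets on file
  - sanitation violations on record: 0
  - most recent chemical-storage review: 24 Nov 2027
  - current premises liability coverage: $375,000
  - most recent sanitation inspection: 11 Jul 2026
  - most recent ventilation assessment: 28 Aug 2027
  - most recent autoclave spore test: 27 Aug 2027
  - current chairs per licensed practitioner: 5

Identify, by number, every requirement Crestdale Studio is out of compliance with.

3, 5, 7, 9

1. autoclave spore test 116 days ago vs limit 180 → met
2. sanitation violations on record 0 ≤ 4 → met
3. ventilation assessment 115 days ago vs limit 90 → not met
4. chemical-storage review 27 days ago vs limit 30 → met
5. condition 'offers chemical hair treatments' holds; chairs per licensed practitioner 5 > 2 → not met
6. sanitation inspection 528 days ago vs limit 730 → met
7. chemical safety data sheets absent → not met
8. disinfection procedure present → met
9. license renewal 427 days ago vs limit 365 → not met
10. client consent form present → met
11. premises liability coverage $375,000 ≥ $375,000 → met
12. licensed cosmetologists 8 ≥ 6 → met
Not met: 3, 5, 7, 9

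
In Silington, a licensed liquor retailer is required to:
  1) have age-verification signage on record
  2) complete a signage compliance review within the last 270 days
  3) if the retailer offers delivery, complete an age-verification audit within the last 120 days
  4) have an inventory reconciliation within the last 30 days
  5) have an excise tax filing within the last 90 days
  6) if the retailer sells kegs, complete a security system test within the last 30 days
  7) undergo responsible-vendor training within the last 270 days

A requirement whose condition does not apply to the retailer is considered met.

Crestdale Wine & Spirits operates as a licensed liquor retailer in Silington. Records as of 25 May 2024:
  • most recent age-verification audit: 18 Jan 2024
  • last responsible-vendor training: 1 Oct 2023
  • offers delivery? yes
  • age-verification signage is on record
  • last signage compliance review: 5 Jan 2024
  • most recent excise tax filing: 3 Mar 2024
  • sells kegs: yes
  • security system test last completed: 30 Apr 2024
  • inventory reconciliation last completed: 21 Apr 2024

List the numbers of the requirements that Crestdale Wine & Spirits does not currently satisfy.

3, 4

1. age-verification signage present → met
2. signage compliance review 141 days ago vs limit 270 → met
3. condition 'offers delivery' holds; age-verification audit 128 days ago vs limit 120 → not met
4. inventory reconciliation 34 days ago vs limit 30 → not met
5. excise tax filing 83 days ago vs limit 90 → met
6. condition 'sells kegs' holds; security system test 25 days ago vs limit 30 → met
7. responsible-vendor training 237 days ago vs limit 270 → met
Not met: 3, 4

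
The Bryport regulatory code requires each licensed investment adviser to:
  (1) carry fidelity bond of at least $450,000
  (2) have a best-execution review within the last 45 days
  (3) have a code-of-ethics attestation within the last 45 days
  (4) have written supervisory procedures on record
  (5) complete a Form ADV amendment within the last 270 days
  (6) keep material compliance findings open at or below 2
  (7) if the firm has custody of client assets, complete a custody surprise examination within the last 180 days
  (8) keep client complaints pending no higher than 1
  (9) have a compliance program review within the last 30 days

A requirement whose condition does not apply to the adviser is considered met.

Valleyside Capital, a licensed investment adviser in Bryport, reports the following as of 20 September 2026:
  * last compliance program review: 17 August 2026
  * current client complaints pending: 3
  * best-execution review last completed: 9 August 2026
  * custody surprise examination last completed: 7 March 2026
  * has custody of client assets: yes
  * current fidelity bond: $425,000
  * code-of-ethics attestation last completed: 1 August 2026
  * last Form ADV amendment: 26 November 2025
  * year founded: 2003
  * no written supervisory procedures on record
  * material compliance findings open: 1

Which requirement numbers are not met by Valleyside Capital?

1, 3, 4, 5, 7, 8, 9

1. fidelity bond $425,000 < $450,000 → not met
2. best-execution review 42 days ago vs limit 45 → met
3. code-of-ethics attestation 50 days ago vs limit 45 → not met
4. written supervisory procedures absent → not met
5. Form ADV amendment 298 days ago vs limit 270 → not met
6. material compliance findings open 1 ≤ 2 → met
7. condition 'has custody of client assets' holds; custody surprise examination 197 days ago vs limit 180 → not met
8. client complaints pending 3 > 1 → not met
9. compliance program review 34 days ago vs limit 30 → not met
Not met: 1, 3, 4, 5, 7, 8, 9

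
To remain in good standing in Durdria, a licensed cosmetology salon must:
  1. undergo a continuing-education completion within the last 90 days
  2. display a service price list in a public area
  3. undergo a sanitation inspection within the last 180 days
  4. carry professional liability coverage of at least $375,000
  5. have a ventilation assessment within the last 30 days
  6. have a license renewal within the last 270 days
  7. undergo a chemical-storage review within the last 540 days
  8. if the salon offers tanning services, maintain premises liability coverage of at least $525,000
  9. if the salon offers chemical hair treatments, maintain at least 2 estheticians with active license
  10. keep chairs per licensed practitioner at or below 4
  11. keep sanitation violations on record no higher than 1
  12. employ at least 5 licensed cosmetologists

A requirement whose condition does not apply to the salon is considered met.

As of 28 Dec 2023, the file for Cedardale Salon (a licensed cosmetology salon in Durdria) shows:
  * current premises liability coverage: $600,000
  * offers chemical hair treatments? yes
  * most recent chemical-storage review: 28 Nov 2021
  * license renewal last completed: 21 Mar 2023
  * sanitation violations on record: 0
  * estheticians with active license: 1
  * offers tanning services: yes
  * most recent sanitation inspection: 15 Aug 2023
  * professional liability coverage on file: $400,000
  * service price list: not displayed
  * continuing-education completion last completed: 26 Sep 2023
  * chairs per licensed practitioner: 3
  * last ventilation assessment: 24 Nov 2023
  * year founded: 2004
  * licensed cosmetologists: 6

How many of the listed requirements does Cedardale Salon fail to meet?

1. continuing-education completion 93 days ago vs limit 90 → not met
2. service price list absent → not met
3. sanitation inspection 135 days ago vs limit 180 → met
4. professional liability coverage $400,000 ≥ $375,000 → met
5. ventilation assessment 34 days ago vs limit 30 → not met
6. license renewal 282 days ago vs limit 270 → not met
7. chemical-storage review 760 days ago vs limit 540 → not met
8. condition 'offers tanning services' holds; premises liability coverage $600,000 ≥ $525,000 → met
9. condition 'offers chemical hair treatments' holds; estheticians with active license 1 < 2 → not met
10. chairs per licensed practitioner 3 ≤ 4 → met
11. sanitation violations on record 0 ≤ 1 → met
12. licensed cosmetologists 6 ≥ 5 → met
Not met: 6 of 12

6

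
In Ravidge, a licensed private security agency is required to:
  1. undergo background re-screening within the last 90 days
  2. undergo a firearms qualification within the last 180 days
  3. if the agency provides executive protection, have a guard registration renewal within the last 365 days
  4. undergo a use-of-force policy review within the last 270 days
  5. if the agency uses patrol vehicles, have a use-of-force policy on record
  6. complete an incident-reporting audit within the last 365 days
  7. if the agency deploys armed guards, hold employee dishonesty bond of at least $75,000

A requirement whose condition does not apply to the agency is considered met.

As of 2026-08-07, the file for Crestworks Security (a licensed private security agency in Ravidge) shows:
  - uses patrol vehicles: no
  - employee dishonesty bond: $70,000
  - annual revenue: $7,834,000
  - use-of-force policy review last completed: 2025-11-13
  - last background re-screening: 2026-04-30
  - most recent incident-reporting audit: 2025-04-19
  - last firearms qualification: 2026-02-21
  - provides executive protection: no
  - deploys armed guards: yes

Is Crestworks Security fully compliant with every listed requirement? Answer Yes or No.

1. background re-screening 99 days ago vs limit 90 → not met
2. firearms qualification 167 days ago vs limit 180 → met
3. condition 'provides executive protection' does not hold → requirement n/a → met
4. use-of-force policy review 267 days ago vs limit 270 → met
5. condition 'uses patrol vehicles' does not hold → requirement n/a → met
6. incident-reporting audit 475 days ago vs limit 365 → not met
7. condition 'deploys armed guards' holds; employee dishonesty bond $70,000 < $75,000 → not met
Not met: 1, 6, 7

No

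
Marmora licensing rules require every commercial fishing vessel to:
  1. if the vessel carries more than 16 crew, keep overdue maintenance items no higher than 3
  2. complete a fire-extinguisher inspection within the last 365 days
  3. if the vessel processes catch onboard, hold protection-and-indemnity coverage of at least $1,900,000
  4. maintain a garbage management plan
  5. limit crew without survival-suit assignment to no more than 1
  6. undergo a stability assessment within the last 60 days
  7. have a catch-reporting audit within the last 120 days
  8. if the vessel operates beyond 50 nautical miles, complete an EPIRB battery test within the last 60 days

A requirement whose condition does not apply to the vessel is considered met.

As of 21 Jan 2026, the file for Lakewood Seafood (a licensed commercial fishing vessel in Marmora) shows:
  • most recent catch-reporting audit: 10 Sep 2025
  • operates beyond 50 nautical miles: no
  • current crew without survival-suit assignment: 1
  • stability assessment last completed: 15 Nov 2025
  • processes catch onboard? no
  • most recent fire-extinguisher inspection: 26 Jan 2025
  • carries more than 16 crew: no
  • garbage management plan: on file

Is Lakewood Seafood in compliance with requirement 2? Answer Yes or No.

Yes

2. fire-extinguisher inspection 360 days ago vs limit 365 → met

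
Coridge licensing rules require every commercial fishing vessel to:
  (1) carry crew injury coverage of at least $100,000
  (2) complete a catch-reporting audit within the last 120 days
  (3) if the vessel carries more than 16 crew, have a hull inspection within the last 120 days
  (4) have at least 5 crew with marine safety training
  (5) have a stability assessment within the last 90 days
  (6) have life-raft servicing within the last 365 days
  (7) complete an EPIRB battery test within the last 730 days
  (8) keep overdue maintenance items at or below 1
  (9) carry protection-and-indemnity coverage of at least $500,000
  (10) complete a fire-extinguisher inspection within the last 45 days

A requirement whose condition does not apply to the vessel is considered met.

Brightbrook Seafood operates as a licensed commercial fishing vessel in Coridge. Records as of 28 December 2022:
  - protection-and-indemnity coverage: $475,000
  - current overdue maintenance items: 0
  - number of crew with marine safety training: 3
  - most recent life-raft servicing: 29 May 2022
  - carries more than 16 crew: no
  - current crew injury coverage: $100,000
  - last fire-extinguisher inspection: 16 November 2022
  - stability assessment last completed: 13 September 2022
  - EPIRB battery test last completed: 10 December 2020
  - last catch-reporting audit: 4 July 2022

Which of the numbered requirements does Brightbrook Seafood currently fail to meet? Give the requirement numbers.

2, 4, 5, 7, 9

1. crew injury coverage $100,000 ≥ $100,000 → met
2. catch-reporting audit 177 days ago vs limit 120 → not met
3. condition 'carries more than 16 crew' does not hold → requirement n/a → met
4. crew with marine safety training 3 < 5 → not met
5. stability assessment 106 days ago vs limit 90 → not met
6. life-raft servicing 213 days ago vs limit 365 → met
7. EPIRB battery test 748 days ago vs limit 730 → not met
8. overdue maintenance items 0 ≤ 1 → met
9. protection-and-indemnity coverage $475,000 < $500,000 → not met
10. fire-extinguisher inspection 42 days ago vs limit 45 → met
Not met: 2, 4, 5, 7, 9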